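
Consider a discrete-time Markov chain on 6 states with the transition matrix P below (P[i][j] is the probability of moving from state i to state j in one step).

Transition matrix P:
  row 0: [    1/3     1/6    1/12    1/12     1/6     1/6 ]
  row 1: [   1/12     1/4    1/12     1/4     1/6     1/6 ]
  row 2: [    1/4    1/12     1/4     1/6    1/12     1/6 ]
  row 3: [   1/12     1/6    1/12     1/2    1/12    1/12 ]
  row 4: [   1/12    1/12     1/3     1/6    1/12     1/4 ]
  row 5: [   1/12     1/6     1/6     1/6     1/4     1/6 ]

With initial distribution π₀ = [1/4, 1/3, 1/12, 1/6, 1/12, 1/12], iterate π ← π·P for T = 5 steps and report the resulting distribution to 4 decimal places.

π = [0.1458, 0.1553, 0.1562, 0.2510, 0.1346, 0.1570]

t=0: π = [0.2500, 0.3333, 0.0833, 0.1667, 0.0833, 0.0833]
t=1: π = [0.1597, 0.1806, 0.1250, 0.2292, 0.1458, 0.1597]
t=2: π = [0.1441, 0.1591, 0.1539, 0.2448, 0.1383, 0.1597]
t=3: π = [0.1450, 0.1556, 0.1569, 0.2495, 0.1352, 0.1578]
t=4: π = [0.1457, 0.1553, 0.1564, 0.2507, 0.1347, 0.1571]
t=5: π = [0.1458, 0.1553, 0.1562, 0.2510, 0.1346, 0.1570]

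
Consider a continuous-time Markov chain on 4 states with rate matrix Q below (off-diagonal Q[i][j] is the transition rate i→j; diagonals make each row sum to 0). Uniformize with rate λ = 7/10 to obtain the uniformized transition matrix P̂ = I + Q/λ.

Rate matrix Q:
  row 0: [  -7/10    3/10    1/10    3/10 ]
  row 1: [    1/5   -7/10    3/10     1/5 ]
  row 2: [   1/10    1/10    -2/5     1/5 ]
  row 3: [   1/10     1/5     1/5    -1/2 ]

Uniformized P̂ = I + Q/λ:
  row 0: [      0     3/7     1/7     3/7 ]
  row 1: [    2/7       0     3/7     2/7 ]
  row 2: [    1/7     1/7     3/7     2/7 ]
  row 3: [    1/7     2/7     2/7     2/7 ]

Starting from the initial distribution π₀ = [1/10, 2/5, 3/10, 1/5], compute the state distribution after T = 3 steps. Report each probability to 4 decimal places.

π = [0.1545, 0.1953, 0.3449, 0.3052]

t=0: π = [0.1000, 0.4000, 0.3000, 0.2000]
t=1: π = [0.1857, 0.1429, 0.3714, 0.3000]
t=2: π = [0.1367, 0.2184, 0.3327, 0.3122]
t=3: π = [0.1545, 0.1953, 0.3449, 0.3052]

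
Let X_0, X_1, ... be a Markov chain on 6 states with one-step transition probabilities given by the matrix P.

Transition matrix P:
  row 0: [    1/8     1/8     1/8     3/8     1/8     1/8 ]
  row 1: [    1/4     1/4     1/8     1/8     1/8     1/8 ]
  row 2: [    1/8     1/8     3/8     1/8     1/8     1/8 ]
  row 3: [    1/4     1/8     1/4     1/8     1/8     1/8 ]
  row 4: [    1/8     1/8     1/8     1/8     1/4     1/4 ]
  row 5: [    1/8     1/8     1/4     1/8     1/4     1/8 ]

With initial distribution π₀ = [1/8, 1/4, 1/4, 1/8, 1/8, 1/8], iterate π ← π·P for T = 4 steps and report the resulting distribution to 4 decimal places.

t=0: π = [0.1250, 0.2500, 0.2500, 0.1250, 0.1250, 0.1250]
t=1: π = [0.1719, 0.1563, 0.2188, 0.1563, 0.1563, 0.1406]
t=2: π = [0.1641, 0.1445, 0.2168, 0.1680, 0.1621, 0.1445]
t=3: π = [0.1641, 0.1431, 0.2183, 0.1660, 0.1633, 0.1453]
t=4: π = [0.1636, 0.1429, 0.2185, 0.1660, 0.1636, 0.1454]

π = [0.1636, 0.1429, 0.2185, 0.1660, 0.1636, 0.1454]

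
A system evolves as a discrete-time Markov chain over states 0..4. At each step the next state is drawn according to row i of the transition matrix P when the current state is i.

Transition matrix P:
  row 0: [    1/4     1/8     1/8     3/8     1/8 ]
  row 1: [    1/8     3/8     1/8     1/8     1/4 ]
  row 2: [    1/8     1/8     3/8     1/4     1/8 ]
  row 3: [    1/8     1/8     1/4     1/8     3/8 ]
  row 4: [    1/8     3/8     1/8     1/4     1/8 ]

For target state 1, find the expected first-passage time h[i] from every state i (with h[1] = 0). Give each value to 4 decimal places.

h = [5.7971, 0.0000, 5.8435, 5.5188, 4.3826]

First-step conditioning: h[1] = 0; for i ≠ 1, h[i] = 1 + Σ_k P[i][k]·h[k].
  h[0] = 1 + 1/4·h[0] + 1/8·h[2] + 3/8·h[3] + 1/8·h[4]
  h[2] = 1 + 1/8·h[0] + 3/8·h[2] + 1/4·h[3] + 1/8·h[4]
  h[3] = 1 + 1/8·h[0] + 1/4·h[2] + 1/8·h[3] + 3/8·h[4]
  h[4] = 1 + 1/8·h[0] + 1/8·h[2] + 1/4·h[3] + 1/8·h[4]
Solving the 4×4 linear system over states ≠ 1 gives exactly h = [400/69, 0, 672/115, 1904/345, 504/115] (h[1] = 0 is the target).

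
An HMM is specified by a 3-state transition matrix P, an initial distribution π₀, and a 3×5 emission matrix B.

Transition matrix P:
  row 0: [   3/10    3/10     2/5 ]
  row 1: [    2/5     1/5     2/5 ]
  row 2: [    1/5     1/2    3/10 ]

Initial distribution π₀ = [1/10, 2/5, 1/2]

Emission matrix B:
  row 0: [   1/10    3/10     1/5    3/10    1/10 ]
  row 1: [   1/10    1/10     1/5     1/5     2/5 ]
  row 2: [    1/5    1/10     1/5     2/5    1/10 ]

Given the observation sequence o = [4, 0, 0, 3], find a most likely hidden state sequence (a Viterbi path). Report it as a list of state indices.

path = [1, 2, 1, 2]

t=0: δ = [1.000e-02, 1.600e-01, 5.000e-02]  (obs o_0=4)
t=1: δ = [6.400e-03, 3.200e-03, 1.280e-02]  ψ = [1, 1, 1]  (obs o_1=0)
t=2: δ = [2.560e-04, 6.400e-04, 7.680e-04]  ψ = [2, 2, 2]  (obs o_2=0)
t=3: δ = [7.680e-05, 7.680e-05, 1.024e-04]  ψ = [1, 2, 1]  (obs o_3=3)
backtrack: best end state = 2; path = [1, 2, 1, 2]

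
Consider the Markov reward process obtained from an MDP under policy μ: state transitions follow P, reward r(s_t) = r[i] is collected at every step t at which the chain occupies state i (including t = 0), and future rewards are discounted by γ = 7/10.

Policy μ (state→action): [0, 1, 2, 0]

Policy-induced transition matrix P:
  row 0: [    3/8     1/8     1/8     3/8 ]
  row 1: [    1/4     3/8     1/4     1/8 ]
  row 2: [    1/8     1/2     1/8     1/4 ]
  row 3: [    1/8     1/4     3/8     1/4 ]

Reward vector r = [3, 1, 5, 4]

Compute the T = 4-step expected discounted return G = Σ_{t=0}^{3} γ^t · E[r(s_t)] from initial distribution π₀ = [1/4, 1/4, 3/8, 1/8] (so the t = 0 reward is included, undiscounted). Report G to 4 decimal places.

G = 7.9806

t=0: π = [0.2500, 0.2500, 0.3750, 0.1250], E[r] = 3.3750, γ^t·E[r] = 3.375000, running G = 3.375000
t=1: π = [0.2188, 0.3438, 0.1875, 0.2500], E[r] = 2.9375, γ^t·E[r] = 2.056250, running G = 5.431250
t=2: π = [0.2227, 0.3125, 0.2305, 0.2344], E[r] = 3.0703, γ^t·E[r] = 1.504453, running G = 6.935703
t=3: π = [0.2197, 0.3188, 0.2227, 0.2388], E[r] = 3.0464, γ^t·E[r] = 1.044911, running G = 7.980614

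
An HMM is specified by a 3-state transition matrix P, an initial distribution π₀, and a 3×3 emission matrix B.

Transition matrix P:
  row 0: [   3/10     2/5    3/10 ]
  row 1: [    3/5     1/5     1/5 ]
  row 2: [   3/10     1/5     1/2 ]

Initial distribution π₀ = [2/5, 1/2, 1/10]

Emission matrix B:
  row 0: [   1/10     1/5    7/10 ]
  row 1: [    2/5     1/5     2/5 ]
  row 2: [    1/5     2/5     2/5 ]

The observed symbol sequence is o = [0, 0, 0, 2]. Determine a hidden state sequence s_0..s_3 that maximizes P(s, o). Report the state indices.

path = [1, 0, 1, 0]

t=0: δ = [4.000e-02, 2.000e-01, 2.000e-02]  (obs o_0=0)
t=1: δ = [1.200e-02, 1.600e-02, 8.000e-03]  ψ = [1, 1, 1]  (obs o_1=0)
t=2: δ = [9.600e-04, 1.920e-03, 8.000e-04]  ψ = [1, 0, 2]  (obs o_2=0)
t=3: δ = [8.064e-04, 1.536e-04, 1.600e-04]  ψ = [1, 0, 2]  (obs o_3=2)
backtrack: best end state = 0; path = [1, 0, 1, 0]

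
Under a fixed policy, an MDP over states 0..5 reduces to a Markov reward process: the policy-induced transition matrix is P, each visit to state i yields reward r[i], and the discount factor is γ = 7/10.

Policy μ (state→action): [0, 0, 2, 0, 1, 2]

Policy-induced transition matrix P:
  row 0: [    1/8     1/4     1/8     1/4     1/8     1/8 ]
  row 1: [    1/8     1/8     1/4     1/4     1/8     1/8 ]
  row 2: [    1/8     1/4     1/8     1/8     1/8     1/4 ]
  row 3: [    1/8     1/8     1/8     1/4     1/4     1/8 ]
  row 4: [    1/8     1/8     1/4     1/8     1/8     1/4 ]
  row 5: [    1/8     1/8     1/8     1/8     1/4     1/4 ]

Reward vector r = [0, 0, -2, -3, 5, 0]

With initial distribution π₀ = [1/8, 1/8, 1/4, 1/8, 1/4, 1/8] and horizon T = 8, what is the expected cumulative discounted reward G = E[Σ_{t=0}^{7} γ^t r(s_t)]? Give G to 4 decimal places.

t=0: π = [0.1250, 0.1250, 0.2500, 0.1250, 0.2500, 0.1250], E[r] = 0.3750, γ^t·E[r] = 0.375000, running G = 0.375000
t=1: π = [0.1250, 0.1719, 0.1719, 0.1719, 0.1563, 0.2031], E[r] = -0.0781, γ^t·E[r] = -0.054688, running G = 0.320313
t=2: π = [0.1250, 0.1621, 0.1660, 0.1836, 0.1719, 0.1914], E[r] = -0.0234, γ^t·E[r] = -0.011484, running G = 0.308828
t=3: π = [0.1250, 0.1614, 0.1667, 0.1838, 0.1719, 0.1912], E[r] = -0.0256, γ^t·E[r] = -0.008793, running G = 0.300035
t=4: π = [0.1250, 0.1615, 0.1667, 0.1838, 0.1719, 0.1912], E[r] = -0.0253, γ^t·E[r] = -0.006067, running G = 0.293968
t=5: π = [0.1250, 0.1615, 0.1667, 0.1838, 0.1719, 0.1912], E[r] = -0.0253, γ^t·E[r] = -0.004253, running G = 0.289716
t=6: π = [0.1250, 0.1615, 0.1667, 0.1838, 0.1719, 0.1912], E[r] = -0.0253, γ^t·E[r] = -0.002976, running G = 0.286740
t=7: π = [0.1250, 0.1615, 0.1667, 0.1838, 0.1719, 0.1912], E[r] = -0.0253, γ^t·E[r] = -0.002083, running G = 0.284656

G = 0.2847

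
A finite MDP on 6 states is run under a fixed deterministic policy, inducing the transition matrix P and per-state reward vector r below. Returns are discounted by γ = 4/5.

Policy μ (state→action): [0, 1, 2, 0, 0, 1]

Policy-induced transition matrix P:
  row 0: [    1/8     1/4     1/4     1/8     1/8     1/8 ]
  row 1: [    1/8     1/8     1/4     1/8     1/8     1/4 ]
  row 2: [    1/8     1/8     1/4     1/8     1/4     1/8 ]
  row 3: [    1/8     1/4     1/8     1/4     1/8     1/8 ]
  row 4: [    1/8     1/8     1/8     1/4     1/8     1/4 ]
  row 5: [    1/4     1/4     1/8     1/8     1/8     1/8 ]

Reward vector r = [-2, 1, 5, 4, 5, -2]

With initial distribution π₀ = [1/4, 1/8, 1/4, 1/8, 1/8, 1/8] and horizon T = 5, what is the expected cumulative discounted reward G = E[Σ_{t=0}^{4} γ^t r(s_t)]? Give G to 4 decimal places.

G = 6.3527

t=0: π = [0.2500, 0.1250, 0.2500, 0.1250, 0.1250, 0.1250], E[r] = 1.7500, γ^t·E[r] = 1.750000, running G = 1.750000
t=1: π = [0.1406, 0.1875, 0.2031, 0.1563, 0.1563, 0.1563], E[r] = 2.0156, γ^t·E[r] = 1.612500, running G = 3.362500
t=2: π = [0.1445, 0.1816, 0.1914, 0.1641, 0.1504, 0.1680], E[r] = 1.9219, γ^t·E[r] = 1.230000, running G = 4.592500
t=3: π = [0.1460, 0.1846, 0.1897, 0.1643, 0.1489, 0.1665], E[r] = 1.9099, γ^t·E[r] = 0.977875, running G = 5.570375
t=4: π = [0.1458, 0.1846, 0.1900, 0.1642, 0.1487, 0.1667], E[r] = 1.9099, γ^t·E[r] = 0.782313, running G = 6.352688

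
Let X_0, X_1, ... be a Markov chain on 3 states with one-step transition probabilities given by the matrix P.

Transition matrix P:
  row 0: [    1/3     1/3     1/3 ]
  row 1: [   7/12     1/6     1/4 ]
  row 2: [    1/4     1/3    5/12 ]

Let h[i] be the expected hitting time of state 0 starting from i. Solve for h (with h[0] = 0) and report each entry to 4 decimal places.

h = [0.0000, 2.0690, 2.8966]

First-step conditioning: h[0] = 0; for i ≠ 0, h[i] = 1 + Σ_k P[i][k]·h[k].
  h[1] = 1 + 1/6·h[1] + 1/4·h[2]
  h[2] = 1 + 1/3·h[1] + 5/12·h[2]
Solving the 2×2 linear system over states ≠ 0 gives exactly h = [0, 60/29, 84/29] (h[0] = 0 is the target).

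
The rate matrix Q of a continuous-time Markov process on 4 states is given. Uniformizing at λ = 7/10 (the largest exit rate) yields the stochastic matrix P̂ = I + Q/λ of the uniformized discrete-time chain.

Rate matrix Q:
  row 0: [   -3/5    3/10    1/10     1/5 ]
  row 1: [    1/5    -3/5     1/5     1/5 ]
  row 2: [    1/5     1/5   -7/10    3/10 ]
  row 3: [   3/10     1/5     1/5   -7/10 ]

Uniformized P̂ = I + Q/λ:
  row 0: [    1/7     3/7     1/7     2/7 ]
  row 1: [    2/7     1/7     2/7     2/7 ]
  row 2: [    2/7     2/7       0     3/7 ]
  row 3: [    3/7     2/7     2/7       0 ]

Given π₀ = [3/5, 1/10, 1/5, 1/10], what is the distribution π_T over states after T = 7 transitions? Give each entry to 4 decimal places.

π = [0.2803, 0.2851, 0.1909, 0.2437]

t=0: π = [0.6000, 0.1000, 0.2000, 0.1000]
t=1: π = [0.2143, 0.3571, 0.1429, 0.2857]
t=2: π = [0.2959, 0.2653, 0.2143, 0.2245]
t=3: π = [0.2755, 0.2901, 0.1822, 0.2522]
t=4: π = [0.2824, 0.2836, 0.1943, 0.2397]
t=5: π = [0.2796, 0.2855, 0.1899, 0.2450]
t=6: π = [0.2808, 0.2849, 0.1915, 0.2428]
t=7: π = [0.2803, 0.2851, 0.1909, 0.2437]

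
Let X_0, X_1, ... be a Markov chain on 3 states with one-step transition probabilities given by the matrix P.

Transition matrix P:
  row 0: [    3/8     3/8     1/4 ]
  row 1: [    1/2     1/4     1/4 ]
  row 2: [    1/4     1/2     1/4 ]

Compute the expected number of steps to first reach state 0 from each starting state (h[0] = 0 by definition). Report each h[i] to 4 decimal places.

First-step conditioning: h[0] = 0; for i ≠ 0, h[i] = 1 + Σ_k P[i][k]·h[k].
  h[1] = 1 + 1/4·h[1] + 1/4·h[2]
  h[2] = 1 + 1/2·h[1] + 1/4·h[2]
Solving the 2×2 linear system over states ≠ 0 gives exactly h = [0, 16/7, 20/7] (h[0] = 0 is the target).

h = [0.0000, 2.2857, 2.8571]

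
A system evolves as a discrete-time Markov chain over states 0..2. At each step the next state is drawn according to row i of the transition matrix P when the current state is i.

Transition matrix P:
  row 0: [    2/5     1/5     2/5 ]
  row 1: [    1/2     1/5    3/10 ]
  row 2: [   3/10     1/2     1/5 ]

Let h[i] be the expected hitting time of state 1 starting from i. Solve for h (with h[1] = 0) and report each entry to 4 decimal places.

h = [3.3333, 0.0000, 2.5000]

First-step conditioning: h[1] = 0; for i ≠ 1, h[i] = 1 + Σ_k P[i][k]·h[k].
  h[0] = 1 + 2/5·h[0] + 2/5·h[2]
  h[2] = 1 + 3/10·h[0] + 1/5·h[2]
Solving the 2×2 linear system over states ≠ 1 gives exactly h = [10/3, 0, 5/2] (h[1] = 0 is the target).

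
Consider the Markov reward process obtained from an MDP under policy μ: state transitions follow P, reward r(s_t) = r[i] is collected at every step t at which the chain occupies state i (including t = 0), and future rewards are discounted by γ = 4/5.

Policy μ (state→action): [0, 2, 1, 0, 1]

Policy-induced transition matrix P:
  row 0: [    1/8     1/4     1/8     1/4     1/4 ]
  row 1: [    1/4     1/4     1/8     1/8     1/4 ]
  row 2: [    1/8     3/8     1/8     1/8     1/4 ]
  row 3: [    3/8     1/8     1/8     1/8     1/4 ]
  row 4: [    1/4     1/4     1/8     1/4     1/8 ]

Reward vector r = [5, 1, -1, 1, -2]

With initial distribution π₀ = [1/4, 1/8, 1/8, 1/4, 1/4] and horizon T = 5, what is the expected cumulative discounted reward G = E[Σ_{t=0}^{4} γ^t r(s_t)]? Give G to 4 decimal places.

t=0: π = [0.2500, 0.1250, 0.1250, 0.2500, 0.2500], E[r] = 1.0000, γ^t·E[r] = 1.000000, running G = 1.000000
t=1: π = [0.2344, 0.2344, 0.1250, 0.1875, 0.2188], E[r] = 1.0313, γ^t·E[r] = 0.825000, running G = 1.825000
t=2: π = [0.2285, 0.2422, 0.1250, 0.1816, 0.2227], E[r] = 0.9961, γ^t·E[r] = 0.637500, running G = 2.462500
t=3: π = [0.2285, 0.2429, 0.1250, 0.1814, 0.2222], E[r] = 0.9976, γ^t·E[r] = 0.510750, running G = 2.973250
t=4: π = [0.2285, 0.2430, 0.1250, 0.1813, 0.2222], E[r] = 0.9973, γ^t·E[r] = 0.408475, running G = 3.381725

G = 3.3817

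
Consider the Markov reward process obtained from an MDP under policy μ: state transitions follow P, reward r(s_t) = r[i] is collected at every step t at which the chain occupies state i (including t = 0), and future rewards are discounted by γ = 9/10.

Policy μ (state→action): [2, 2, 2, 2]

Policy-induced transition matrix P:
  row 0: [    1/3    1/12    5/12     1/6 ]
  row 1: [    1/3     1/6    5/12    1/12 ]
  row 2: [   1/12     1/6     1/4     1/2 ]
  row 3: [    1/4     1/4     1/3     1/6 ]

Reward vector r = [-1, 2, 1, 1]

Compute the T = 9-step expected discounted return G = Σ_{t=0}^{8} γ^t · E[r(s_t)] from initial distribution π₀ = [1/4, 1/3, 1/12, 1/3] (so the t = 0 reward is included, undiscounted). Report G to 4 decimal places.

G = 4.3988

t=0: π = [0.2500, 0.3333, 0.0833, 0.3333], E[r] = 0.8333, γ^t·E[r] = 0.833333, running G = 0.833333
t=1: π = [0.2847, 0.1736, 0.3750, 0.1667], E[r] = 0.6042, γ^t·E[r] = 0.543750, running G = 1.377083
t=2: π = [0.2257, 0.1568, 0.3403, 0.2772], E[r] = 0.7054, γ^t·E[r] = 0.571406, running G = 1.948490
t=3: π = [0.2252, 0.1710, 0.3369, 0.2670], E[r] = 0.7206, γ^t·E[r] = 0.525340, running G = 2.473829
t=4: π = [0.2269, 0.1702, 0.3383, 0.2647], E[r] = 0.7164, γ^t·E[r] = 0.470043, running G = 2.943872
t=5: π = [0.2267, 0.1698, 0.3382, 0.2652], E[r] = 0.7164, γ^t·E[r] = 0.423031, running G = 3.366903
t=6: π = [0.2267, 0.1699, 0.3382, 0.2653], E[r] = 0.7165, γ^t·E[r] = 0.380795, running G = 3.747698
t=7: π = [0.2267, 0.1699, 0.3382, 0.2652], E[r] = 0.7165, γ^t·E[r] = 0.342710, running G = 4.090408
t=8: π = [0.2267, 0.1699, 0.3382, 0.2652], E[r] = 0.7165, γ^t·E[r] = 0.308438, running G = 4.398846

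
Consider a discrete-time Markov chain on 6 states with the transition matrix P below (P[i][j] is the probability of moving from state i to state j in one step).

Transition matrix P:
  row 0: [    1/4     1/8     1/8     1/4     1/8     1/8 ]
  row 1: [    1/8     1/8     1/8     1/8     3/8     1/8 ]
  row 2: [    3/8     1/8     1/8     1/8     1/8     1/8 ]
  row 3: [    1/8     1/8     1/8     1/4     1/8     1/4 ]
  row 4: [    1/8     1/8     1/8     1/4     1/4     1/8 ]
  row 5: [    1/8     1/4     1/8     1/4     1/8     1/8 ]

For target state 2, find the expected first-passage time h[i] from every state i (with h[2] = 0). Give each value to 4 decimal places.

h = [8.0000, 8.0000, 0.0000, 8.0000, 8.0000, 8.0000]

First-step conditioning: h[2] = 0; for i ≠ 2, h[i] = 1 + Σ_k P[i][k]·h[k].
  h[0] = 1 + 1/4·h[0] + 1/8·h[1] + 1/4·h[3] + 1/8·h[4] + 1/8·h[5]
  h[1] = 1 + 1/8·h[0] + 1/8·h[1] + 1/8·h[3] + 3/8·h[4] + 1/8·h[5]
  h[3] = 1 + 1/8·h[0] + 1/8·h[1] + 1/4·h[3] + 1/8·h[4] + 1/4·h[5]
  h[4] = 1 + 1/8·h[0] + 1/8·h[1] + 1/4·h[3] + 1/4·h[4] + 1/8·h[5]
  h[5] = 1 + 1/8·h[0] + 1/4·h[1] + 1/4·h[3] + 1/8·h[4] + 1/8·h[5]
Solving the 5×5 linear system over states ≠ 2 gives exactly h = [8, 8, 0, 8, 8, 8] (h[2] = 0 is the target).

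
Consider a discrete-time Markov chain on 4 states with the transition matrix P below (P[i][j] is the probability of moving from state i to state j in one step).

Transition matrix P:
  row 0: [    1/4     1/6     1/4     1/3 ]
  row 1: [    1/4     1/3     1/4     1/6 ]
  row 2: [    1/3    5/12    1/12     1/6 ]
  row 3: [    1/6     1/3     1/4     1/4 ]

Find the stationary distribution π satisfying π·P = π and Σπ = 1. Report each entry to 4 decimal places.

π = [0.2489, 0.3097, 0.2143, 0.2271]

Balance equations π_j = Σ_i π_i·P[i][j]:
  π_0 = 1/4·π_0 + 1/4·π_1 + 1/3·π_2 + 1/6·π_3
  π_1 = 1/6·π_0 + 1/3·π_1 + 5/12·π_2 + 1/3·π_3
  π_2 = 1/4·π_0 + 1/4·π_1 + 1/12·π_2 + 1/4·π_3
  normalize: π_0 + π_1 + π_2 + π_3 = 1
Solving the linear system gives exactly π = [467/1876, 83/268, 3/14, 213/938].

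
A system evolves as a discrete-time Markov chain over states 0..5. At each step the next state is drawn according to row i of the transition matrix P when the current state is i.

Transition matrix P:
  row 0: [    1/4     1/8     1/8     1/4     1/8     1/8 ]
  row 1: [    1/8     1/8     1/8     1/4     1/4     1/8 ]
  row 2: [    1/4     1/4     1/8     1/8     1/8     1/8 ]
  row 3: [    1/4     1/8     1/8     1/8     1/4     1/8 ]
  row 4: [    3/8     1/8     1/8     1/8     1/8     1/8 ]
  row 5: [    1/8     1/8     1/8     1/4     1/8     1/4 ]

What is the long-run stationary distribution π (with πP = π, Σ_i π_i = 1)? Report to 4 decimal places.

Balance equations π_j = Σ_i π_i·P[i][j]:
  π_0 = 1/4·π_0 + 1/8·π_1 + 1/4·π_2 + 1/4·π_3 + 3/8·π_4 + 1/8·π_5
  π_1 = 1/8·π_0 + 1/8·π_1 + 1/4·π_2 + 1/8·π_3 + 1/8·π_4 + 1/8·π_5
  π_2 = 1/8·π_0 + 1/8·π_1 + 1/8·π_2 + 1/8·π_3 + 1/8·π_4 + 1/8·π_5
  π_3 = 1/4·π_0 + 1/4·π_1 + 1/8·π_2 + 1/8·π_3 + 1/8·π_4 + 1/4·π_5
  π_4 = 1/8·π_0 + 1/4·π_1 + 1/8·π_2 + 1/4·π_3 + 1/8·π_4 + 1/8·π_5
  normalize: π_0 + π_1 + π_2 + π_3 + π_4 + π_5 = 1
Solving the linear system gives exactly π = [7697/32704, 9/64, 1/8, 887/4672, 777/4672, 1/7].

π = [0.2354, 0.1406, 0.1250, 0.1899, 0.1663, 0.1429]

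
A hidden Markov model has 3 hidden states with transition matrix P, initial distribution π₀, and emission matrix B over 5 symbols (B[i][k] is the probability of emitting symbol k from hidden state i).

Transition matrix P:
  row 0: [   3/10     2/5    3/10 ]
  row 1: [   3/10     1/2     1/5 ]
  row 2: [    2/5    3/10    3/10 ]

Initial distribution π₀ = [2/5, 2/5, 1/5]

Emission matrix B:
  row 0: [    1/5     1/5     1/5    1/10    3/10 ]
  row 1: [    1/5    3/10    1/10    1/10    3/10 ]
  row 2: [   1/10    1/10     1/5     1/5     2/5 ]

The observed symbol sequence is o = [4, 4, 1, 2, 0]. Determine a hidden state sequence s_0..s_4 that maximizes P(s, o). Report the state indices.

path = [1, 1, 1, 1, 1]

t=0: δ = [1.200e-01, 1.200e-01, 8.000e-02]  (obs o_0=4)
t=1: δ = [1.080e-02, 1.800e-02, 1.440e-02]  ψ = [0, 1, 0]  (obs o_1=4)
t=2: δ = [1.152e-03, 2.700e-03, 4.320e-04]  ψ = [2, 1, 2]  (obs o_2=1)
t=3: δ = [1.620e-04, 1.350e-04, 1.080e-04]  ψ = [1, 1, 1]  (obs o_3=2)
t=4: δ = [9.720e-06, 1.350e-05, 4.860e-06]  ψ = [0, 1, 0]  (obs o_4=0)
backtrack: best end state = 1; path = [1, 1, 1, 1, 1]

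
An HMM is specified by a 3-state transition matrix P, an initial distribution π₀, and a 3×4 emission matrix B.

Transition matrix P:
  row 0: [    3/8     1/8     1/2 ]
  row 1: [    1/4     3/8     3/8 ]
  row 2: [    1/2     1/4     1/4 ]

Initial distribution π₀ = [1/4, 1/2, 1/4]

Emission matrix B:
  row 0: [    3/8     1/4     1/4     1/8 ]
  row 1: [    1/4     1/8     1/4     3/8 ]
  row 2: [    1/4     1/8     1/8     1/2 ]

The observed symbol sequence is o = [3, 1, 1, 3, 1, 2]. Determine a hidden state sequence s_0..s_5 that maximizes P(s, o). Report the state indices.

t=0: δ = [3.125e-02, 1.875e-01, 1.250e-01]  (obs o_0=3)
t=1: δ = [1.562e-02, 8.789e-03, 8.789e-03]  ψ = [2, 1, 1]  (obs o_1=1)
t=2: δ = [1.465e-03, 4.120e-04, 9.766e-04]  ψ = [0, 1, 0]  (obs o_2=1)
t=3: δ = [6.866e-05, 9.155e-05, 3.662e-04]  ψ = [0, 2, 0]  (obs o_3=3)
t=4: δ = [4.578e-05, 1.144e-05, 1.144e-05]  ψ = [2, 2, 2]  (obs o_4=1)
t=5: δ = [4.292e-06, 1.431e-06, 2.861e-06]  ψ = [0, 0, 0]  (obs o_5=2)
backtrack: best end state = 0; path = [2, 0, 0, 2, 0, 0]

path = [2, 0, 0, 2, 0, 0]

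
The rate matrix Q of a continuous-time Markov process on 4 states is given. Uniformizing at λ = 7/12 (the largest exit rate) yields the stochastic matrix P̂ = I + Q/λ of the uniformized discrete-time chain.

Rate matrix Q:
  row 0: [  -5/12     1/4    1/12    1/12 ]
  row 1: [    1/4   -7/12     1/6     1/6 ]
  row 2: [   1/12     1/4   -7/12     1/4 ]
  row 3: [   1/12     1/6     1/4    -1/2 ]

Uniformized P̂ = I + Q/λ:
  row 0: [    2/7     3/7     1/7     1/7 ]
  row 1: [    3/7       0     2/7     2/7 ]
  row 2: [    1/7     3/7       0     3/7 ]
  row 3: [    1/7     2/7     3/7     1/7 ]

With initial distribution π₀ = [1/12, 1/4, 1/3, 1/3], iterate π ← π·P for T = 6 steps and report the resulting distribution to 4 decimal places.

π = [0.2586, 0.2753, 0.2209, 0.2453]

t=0: π = [0.0833, 0.2500, 0.3333, 0.3333]
t=1: π = [0.2262, 0.2738, 0.2262, 0.2738]
t=2: π = [0.2534, 0.2721, 0.2279, 0.2466]
t=3: π = [0.2568, 0.2767, 0.2196, 0.2468]
t=4: π = [0.2586, 0.2747, 0.2215, 0.2451]
t=5: π = [0.2583, 0.2758, 0.2205, 0.2454]
t=6: π = [0.2586, 0.2753, 0.2209, 0.2453]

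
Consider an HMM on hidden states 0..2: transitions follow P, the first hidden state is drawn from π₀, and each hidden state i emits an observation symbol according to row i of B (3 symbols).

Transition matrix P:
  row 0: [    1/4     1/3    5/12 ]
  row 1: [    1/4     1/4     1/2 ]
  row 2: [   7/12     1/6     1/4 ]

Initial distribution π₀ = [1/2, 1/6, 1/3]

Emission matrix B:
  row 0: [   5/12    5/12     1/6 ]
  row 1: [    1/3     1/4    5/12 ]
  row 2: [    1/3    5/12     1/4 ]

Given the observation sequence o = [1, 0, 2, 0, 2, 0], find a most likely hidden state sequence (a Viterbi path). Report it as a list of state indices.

path = [2, 0, 2, 0, 2, 0]

t=0: δ = [2.083e-01, 4.167e-02, 1.389e-01]  (obs o_0=1)
t=1: δ = [3.376e-02, 2.315e-02, 2.894e-02]  ψ = [2, 0, 0]  (obs o_1=0)
t=2: δ = [2.813e-03, 4.689e-03, 3.516e-03]  ψ = [2, 0, 0]  (obs o_2=2)
t=3: δ = [8.547e-04, 3.907e-04, 7.814e-04]  ψ = [2, 1, 1]  (obs o_3=0)
t=4: δ = [7.597e-05, 1.187e-04, 8.903e-05]  ψ = [2, 0, 0]  (obs o_4=2)
t=5: δ = [2.164e-05, 9.892e-06, 1.978e-05]  ψ = [2, 1, 1]  (obs o_5=0)
backtrack: best end state = 0; path = [2, 0, 2, 0, 2, 0]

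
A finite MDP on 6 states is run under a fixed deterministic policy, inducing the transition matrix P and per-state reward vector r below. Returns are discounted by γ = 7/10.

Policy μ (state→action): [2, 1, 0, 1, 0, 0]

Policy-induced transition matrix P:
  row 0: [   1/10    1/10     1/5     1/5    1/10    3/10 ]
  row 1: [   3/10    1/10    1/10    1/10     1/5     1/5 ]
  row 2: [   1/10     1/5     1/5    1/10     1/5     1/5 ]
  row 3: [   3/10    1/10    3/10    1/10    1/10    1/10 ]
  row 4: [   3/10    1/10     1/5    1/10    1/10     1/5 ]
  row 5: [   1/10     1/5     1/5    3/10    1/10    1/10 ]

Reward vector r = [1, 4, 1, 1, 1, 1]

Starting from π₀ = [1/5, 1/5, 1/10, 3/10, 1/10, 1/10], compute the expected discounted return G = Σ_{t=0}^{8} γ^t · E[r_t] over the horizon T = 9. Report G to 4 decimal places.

t=0: π = [0.2000, 0.2000, 0.1000, 0.3000, 0.1000, 0.1000], E[r] = 1.6000, γ^t·E[r] = 1.600000, running G = 1.600000
t=1: π = [0.2200, 0.1200, 0.2100, 0.1400, 0.1300, 0.1800], E[r] = 1.3600, γ^t·E[r] = 0.952000, running G = 2.552000
t=2: π = [0.1780, 0.1390, 0.2020, 0.1580, 0.1330, 0.1900], E[r] = 1.4170, γ^t·E[r] = 0.694330, running G = 3.246330
t=3: π = [0.1860, 0.1392, 0.2019, 0.1558, 0.1341, 0.1830], E[r] = 1.4176, γ^t·E[r] = 0.486237, running G = 3.732567
t=4: π = [0.1858, 0.1385, 0.2017, 0.1552, 0.1341, 0.1847], E[r] = 1.4155, γ^t·E[r] = 0.339854, running G = 4.072421
t=5: π = [0.1856, 0.1386, 0.2017, 0.1555, 0.1340, 0.1846], E[r] = 1.4159, γ^t·E[r] = 0.237973, running G = 4.310394
t=6: π = [0.1856, 0.1386, 0.2017, 0.1555, 0.1340, 0.1845], E[r] = 1.4159, γ^t·E[r] = 0.166577, running G = 4.476970
t=7: π = [0.1856, 0.1386, 0.2017, 0.1555, 0.1340, 0.1846], E[r] = 1.4159, γ^t·E[r] = 0.116603, running G = 4.593573
t=8: π = [0.1856, 0.1386, 0.2017, 0.1555, 0.1340, 0.1846], E[r] = 1.4159, γ^t·E[r] = 0.081622, running G = 4.675196

G = 4.6752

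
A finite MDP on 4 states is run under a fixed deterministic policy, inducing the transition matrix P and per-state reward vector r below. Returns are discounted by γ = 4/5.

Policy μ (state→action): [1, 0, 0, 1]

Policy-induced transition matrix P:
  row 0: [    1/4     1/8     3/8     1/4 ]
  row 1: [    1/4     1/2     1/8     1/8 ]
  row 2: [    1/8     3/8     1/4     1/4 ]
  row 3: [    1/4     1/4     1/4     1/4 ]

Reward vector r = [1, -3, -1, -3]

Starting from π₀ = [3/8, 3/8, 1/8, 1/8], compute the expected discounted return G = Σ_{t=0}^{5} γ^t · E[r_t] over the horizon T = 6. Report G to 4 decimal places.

G = -5.6104

t=0: π = [0.3750, 0.3750, 0.1250, 0.1250], E[r] = -1.2500, γ^t·E[r] = -1.250000, running G = -1.250000
t=1: π = [0.2344, 0.3125, 0.2500, 0.2031], E[r] = -1.5625, γ^t·E[r] = -1.250000, running G = -2.500000
t=2: π = [0.2188, 0.3301, 0.2402, 0.2109], E[r] = -1.6445, γ^t·E[r] = -1.052500, running G = -3.552500
t=3: π = [0.2200, 0.3352, 0.2361, 0.2087], E[r] = -1.6479, γ^t·E[r] = -0.843750, running G = -4.396250
t=4: π = [0.2205, 0.3358, 0.2356, 0.2081], E[r] = -1.6469, γ^t·E[r] = -0.674550, running G = -5.070800
t=5: π = [0.2206, 0.3358, 0.2356, 0.2080], E[r] = -1.6466, γ^t·E[r] = -0.539568, running G = -5.610368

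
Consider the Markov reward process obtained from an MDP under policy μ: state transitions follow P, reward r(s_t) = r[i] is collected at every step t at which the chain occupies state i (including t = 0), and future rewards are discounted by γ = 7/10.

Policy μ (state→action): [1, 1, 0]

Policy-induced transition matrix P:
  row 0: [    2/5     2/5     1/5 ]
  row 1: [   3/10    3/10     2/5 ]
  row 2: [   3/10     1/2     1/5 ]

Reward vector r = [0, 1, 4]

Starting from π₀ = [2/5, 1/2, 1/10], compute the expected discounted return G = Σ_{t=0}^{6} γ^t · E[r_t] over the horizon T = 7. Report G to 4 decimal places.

G = 4.0223

t=0: π = [0.4000, 0.5000, 0.1000], E[r] = 0.9000, γ^t·E[r] = 0.900000, running G = 0.900000
t=1: π = [0.3400, 0.3600, 0.3000], E[r] = 1.5600, γ^t·E[r] = 1.092000, running G = 1.992000
t=2: π = [0.3340, 0.3940, 0.2720], E[r] = 1.4820, γ^t·E[r] = 0.726180, running G = 2.718180
t=3: π = [0.3334, 0.3878, 0.2788], E[r] = 1.5030, γ^t·E[r] = 0.515529, running G = 3.233709
t=4: π = [0.3333, 0.3891, 0.2776], E[r] = 1.4993, γ^t·E[r] = 0.359992, running G = 3.593701
t=5: π = [0.3333, 0.3888, 0.2778], E[r] = 1.5001, γ^t·E[r] = 0.252126, running G = 3.845827
t=6: π = [0.3333, 0.3889, 0.2778], E[r] = 1.5000, γ^t·E[r] = 0.176470, running G = 4.022297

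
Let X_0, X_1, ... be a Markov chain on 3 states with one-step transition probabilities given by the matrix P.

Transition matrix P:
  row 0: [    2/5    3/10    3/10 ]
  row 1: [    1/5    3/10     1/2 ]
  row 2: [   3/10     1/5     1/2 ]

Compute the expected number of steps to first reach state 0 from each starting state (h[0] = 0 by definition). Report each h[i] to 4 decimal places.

First-step conditioning: h[0] = 0; for i ≠ 0, h[i] = 1 + Σ_k P[i][k]·h[k].
  h[1] = 1 + 3/10·h[1] + 1/2·h[2]
  h[2] = 1 + 1/5·h[1] + 1/2·h[2]
Solving the 2×2 linear system over states ≠ 0 gives exactly h = [0, 4, 18/5] (h[0] = 0 is the target).

h = [0.0000, 4.0000, 3.6000]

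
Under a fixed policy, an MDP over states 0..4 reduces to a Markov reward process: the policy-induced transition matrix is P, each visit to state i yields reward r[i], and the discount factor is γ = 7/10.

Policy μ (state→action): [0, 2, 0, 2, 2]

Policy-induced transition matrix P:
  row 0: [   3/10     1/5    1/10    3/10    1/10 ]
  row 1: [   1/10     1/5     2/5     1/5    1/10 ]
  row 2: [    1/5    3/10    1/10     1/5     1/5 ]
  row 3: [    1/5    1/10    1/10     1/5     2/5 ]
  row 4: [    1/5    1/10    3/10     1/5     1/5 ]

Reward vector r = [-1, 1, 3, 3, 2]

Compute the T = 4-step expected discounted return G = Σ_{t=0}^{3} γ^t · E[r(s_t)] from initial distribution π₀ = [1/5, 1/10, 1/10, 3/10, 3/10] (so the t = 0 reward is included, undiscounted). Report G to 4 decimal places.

G = 4.1934

t=0: π = [0.2000, 0.1000, 0.1000, 0.3000, 0.3000], E[r] = 1.7000, γ^t·E[r] = 1.700000, running G = 1.700000
t=1: π = [0.2100, 0.1500, 0.1900, 0.2200, 0.2300], E[r] = 1.6300, γ^t·E[r] = 1.141000, running G = 2.841000
t=2: π = [0.2060, 0.1740, 0.1910, 0.2210, 0.2080], E[r] = 1.6200, γ^t·E[r] = 0.793800, running G = 3.634800
t=3: π = [0.2032, 0.1762, 0.1938, 0.2206, 0.2062], E[r] = 1.6286, γ^t·E[r] = 0.558610, running G = 4.193410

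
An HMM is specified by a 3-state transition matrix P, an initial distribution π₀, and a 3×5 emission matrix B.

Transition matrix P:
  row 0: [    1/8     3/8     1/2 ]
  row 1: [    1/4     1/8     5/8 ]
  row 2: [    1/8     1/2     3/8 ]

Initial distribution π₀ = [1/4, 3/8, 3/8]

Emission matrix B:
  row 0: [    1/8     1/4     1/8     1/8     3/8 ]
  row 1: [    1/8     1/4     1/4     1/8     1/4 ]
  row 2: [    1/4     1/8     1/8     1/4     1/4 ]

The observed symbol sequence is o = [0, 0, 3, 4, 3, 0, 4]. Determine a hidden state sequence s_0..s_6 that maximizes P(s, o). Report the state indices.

path = [2, 1, 2, 1, 2, 2, 1]

t=0: δ = [3.125e-02, 4.688e-02, 9.375e-02]  (obs o_0=0)
t=1: δ = [1.465e-03, 5.859e-03, 8.789e-03]  ψ = [1, 2, 2]  (obs o_1=0)
t=2: δ = [1.831e-04, 5.493e-04, 9.155e-04]  ψ = [1, 2, 1]  (obs o_2=3)
t=3: δ = [5.150e-05, 1.144e-04, 8.583e-05]  ψ = [1, 2, 1]  (obs o_3=4)
t=4: δ = [3.576e-06, 5.364e-06, 1.788e-05]  ψ = [1, 2, 1]  (obs o_4=3)
t=5: δ = [2.794e-07, 1.118e-06, 1.676e-06]  ψ = [2, 2, 2]  (obs o_5=0)
t=6: δ = [1.048e-07, 2.095e-07, 1.746e-07]  ψ = [1, 2, 1]  (obs o_6=4)
backtrack: best end state = 1; path = [2, 1, 2, 1, 2, 2, 1]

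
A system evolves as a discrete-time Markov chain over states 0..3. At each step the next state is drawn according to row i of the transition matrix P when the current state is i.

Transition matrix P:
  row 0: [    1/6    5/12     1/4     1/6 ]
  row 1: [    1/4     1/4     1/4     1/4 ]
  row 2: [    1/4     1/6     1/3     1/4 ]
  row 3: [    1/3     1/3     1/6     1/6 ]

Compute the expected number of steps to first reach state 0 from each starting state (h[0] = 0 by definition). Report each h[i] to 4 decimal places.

h = [0.0000, 3.7143, 3.7143, 3.4286]

First-step conditioning: h[0] = 0; for i ≠ 0, h[i] = 1 + Σ_k P[i][k]·h[k].
  h[1] = 1 + 1/4·h[1] + 1/4·h[2] + 1/4·h[3]
  h[2] = 1 + 1/6·h[1] + 1/3·h[2] + 1/4·h[3]
  h[3] = 1 + 1/3·h[1] + 1/6·h[2] + 1/6·h[3]
Solving the 3×3 linear system over states ≠ 0 gives exactly h = [0, 26/7, 26/7, 24/7] (h[0] = 0 is the target).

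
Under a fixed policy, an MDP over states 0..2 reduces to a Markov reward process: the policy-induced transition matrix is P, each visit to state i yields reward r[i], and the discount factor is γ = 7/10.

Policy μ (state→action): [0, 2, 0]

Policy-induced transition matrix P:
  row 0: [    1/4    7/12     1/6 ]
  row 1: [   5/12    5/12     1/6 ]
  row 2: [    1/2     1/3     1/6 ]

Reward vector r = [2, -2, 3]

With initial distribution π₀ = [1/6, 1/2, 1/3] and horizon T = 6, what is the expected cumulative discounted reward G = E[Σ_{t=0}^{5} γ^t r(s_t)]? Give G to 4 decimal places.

t=0: π = [0.1667, 0.5000, 0.3333], E[r] = 0.3333, γ^t·E[r] = 0.333333, running G = 0.333333
t=1: π = [0.4167, 0.4167, 0.1667], E[r] = 0.5000, γ^t·E[r] = 0.350000, running G = 0.683333
t=2: π = [0.3611, 0.4722, 0.1667], E[r] = 0.2778, γ^t·E[r] = 0.136111, running G = 0.819444
t=3: π = [0.3704, 0.4630, 0.1667], E[r] = 0.3148, γ^t·E[r] = 0.107981, running G = 0.927426
t=4: π = [0.3688, 0.4645, 0.1667], E[r] = 0.3086, γ^t·E[r] = 0.074105, running G = 1.001531
t=5: π = [0.3691, 0.4642, 0.1667], E[r] = 0.3097, γ^t·E[r] = 0.052046, running G = 1.053577

G = 1.0536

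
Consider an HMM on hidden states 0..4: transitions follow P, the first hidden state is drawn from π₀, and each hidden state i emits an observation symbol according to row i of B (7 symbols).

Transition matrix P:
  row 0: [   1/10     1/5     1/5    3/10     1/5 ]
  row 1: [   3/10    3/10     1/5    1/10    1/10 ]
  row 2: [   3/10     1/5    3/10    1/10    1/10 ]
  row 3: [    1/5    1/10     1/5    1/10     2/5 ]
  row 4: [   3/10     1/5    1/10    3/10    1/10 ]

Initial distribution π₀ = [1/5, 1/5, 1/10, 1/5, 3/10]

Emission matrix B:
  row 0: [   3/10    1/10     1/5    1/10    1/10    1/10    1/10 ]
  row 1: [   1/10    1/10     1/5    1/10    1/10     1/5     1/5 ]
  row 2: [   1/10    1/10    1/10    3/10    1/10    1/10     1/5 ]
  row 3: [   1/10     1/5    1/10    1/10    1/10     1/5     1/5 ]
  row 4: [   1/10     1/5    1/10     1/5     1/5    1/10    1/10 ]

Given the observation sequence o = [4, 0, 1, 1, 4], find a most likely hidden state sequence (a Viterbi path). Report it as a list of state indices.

t=0: δ = [2.000e-02, 2.000e-02, 1.000e-02, 2.000e-02, 6.000e-02]  (obs o_0=4)
t=1: δ = [5.400e-03, 1.200e-03, 6.000e-04, 1.800e-03, 8.000e-04]  ψ = [4, 4, 4, 4, 3]  (obs o_1=0)
t=2: δ = [5.400e-05, 1.080e-04, 1.080e-04, 3.240e-04, 2.160e-04]  ψ = [0, 0, 0, 0, 0]  (obs o_2=1)
t=3: δ = [6.480e-06, 4.320e-06, 6.480e-06, 1.296e-05, 2.592e-05]  ψ = [3, 4, 3, 4, 3]  (obs o_3=1)
t=4: δ = [7.776e-07, 5.184e-07, 2.592e-07, 7.776e-07, 1.037e-06]  ψ = [4, 4, 3, 4, 3]  (obs o_4=4)
backtrack: best end state = 4; path = [4, 0, 4, 3, 4]

path = [4, 0, 4, 3, 4]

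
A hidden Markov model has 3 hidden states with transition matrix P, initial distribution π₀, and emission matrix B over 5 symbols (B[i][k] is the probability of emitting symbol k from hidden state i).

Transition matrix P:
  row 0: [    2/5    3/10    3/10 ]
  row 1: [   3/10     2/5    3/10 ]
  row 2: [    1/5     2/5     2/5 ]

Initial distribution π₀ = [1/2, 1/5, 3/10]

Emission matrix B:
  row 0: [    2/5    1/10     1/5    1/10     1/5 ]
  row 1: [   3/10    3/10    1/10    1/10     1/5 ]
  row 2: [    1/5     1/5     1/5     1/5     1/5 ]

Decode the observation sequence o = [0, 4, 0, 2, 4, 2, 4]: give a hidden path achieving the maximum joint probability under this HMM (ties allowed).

t=0: δ = [2.000e-01, 6.000e-02, 6.000e-02]  (obs o_0=0)
t=1: δ = [1.600e-02, 1.200e-02, 1.200e-02]  ψ = [0, 0, 0]  (obs o_1=4)
t=2: δ = [2.560e-03, 1.440e-03, 9.600e-04]  ψ = [0, 0, 0]  (obs o_2=0)
t=3: δ = [2.048e-04, 7.680e-05, 1.536e-04]  ψ = [0, 0, 0]  (obs o_3=2)
t=4: δ = [1.638e-05, 1.229e-05, 1.229e-05]  ψ = [0, 0, 0]  (obs o_4=4)
t=5: δ = [1.311e-06, 4.915e-07, 9.830e-07]  ψ = [0, 0, 0]  (obs o_5=2)
t=6: δ = [1.049e-07, 7.864e-08, 7.864e-08]  ψ = [0, 0, 0]  (obs o_6=4)
backtrack: best end state = 0; path = [0, 0, 0, 0, 0, 0, 0]

path = [0, 0, 0, 0, 0, 0, 0]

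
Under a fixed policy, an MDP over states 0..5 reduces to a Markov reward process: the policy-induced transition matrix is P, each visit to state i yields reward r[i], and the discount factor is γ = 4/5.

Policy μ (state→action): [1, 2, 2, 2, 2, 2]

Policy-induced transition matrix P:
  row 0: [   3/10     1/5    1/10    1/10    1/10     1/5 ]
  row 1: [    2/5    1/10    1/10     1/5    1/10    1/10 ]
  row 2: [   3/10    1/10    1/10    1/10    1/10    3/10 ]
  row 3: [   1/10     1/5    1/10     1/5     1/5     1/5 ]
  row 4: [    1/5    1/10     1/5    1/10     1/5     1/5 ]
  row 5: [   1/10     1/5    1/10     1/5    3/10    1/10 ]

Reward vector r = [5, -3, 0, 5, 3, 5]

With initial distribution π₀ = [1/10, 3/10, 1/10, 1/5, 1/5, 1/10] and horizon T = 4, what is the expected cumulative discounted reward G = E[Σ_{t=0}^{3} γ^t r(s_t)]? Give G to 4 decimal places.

t=0: π = [0.1000, 0.3000, 0.1000, 0.2000, 0.2000, 0.1000], E[r] = 1.7000, γ^t·E[r] = 1.700000, running G = 1.700000
t=1: π = [0.2500, 0.1400, 0.1200, 0.1600, 0.1600, 0.1700], E[r] = 2.9600, γ^t·E[r] = 2.368000, running G = 4.068000
t=2: π = [0.2320, 0.1580, 0.1160, 0.1470, 0.1660, 0.1810], E[r] = 2.8240, γ^t·E[r] = 1.807360, running G = 5.875360
t=3: π = [0.2336, 0.1560, 0.1166, 0.1486, 0.1675, 0.1777], E[r] = 2.8340, γ^t·E[r] = 1.451008, running G = 7.326368

G = 7.3264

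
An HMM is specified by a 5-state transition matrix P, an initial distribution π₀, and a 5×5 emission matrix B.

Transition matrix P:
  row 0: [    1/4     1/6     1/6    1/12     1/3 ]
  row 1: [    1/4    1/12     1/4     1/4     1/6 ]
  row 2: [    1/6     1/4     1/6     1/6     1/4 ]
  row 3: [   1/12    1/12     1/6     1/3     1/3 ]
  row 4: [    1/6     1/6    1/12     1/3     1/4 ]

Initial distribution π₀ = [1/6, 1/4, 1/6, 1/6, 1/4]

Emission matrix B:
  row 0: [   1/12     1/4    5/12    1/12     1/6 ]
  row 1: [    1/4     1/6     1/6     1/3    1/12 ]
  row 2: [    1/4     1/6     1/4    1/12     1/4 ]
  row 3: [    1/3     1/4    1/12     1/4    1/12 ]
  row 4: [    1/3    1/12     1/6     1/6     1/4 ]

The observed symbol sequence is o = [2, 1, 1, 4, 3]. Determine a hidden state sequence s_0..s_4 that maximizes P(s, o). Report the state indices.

path = [4, 3, 3, 4, 3]

t=0: δ = [6.944e-02, 4.167e-02, 4.167e-02, 1.389e-02, 4.167e-02]  (obs o_0=2)
t=1: δ = [4.340e-03, 1.929e-03, 1.929e-03, 3.472e-03, 1.929e-03]  ψ = [0, 0, 0, 4, 0]  (obs o_1=1)
t=2: δ = [2.713e-04, 1.206e-04, 1.206e-04, 2.894e-04, 1.206e-04]  ψ = [0, 0, 0, 3, 0]  (obs o_2=1)
t=3: δ = [1.130e-05, 3.768e-06, 1.206e-05, 8.038e-06, 2.411e-05]  ψ = [0, 0, 3, 3, 3]  (obs o_3=4)
t=4: δ = [3.349e-07, 1.340e-06, 1.674e-07, 2.009e-06, 1.005e-06]  ψ = [4, 4, 2, 4, 4]  (obs o_4=3)
backtrack: best end state = 3; path = [4, 3, 3, 4, 3]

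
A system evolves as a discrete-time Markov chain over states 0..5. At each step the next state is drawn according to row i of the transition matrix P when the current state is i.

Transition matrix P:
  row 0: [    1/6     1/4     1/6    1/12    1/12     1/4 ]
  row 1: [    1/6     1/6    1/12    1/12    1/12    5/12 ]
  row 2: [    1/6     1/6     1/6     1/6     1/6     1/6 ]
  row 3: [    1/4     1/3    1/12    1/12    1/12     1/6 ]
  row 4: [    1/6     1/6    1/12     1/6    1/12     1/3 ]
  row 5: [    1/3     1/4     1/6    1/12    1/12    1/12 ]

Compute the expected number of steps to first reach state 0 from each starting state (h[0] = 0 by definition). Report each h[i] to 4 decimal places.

h = [0.0000, 4.5573, 4.6911, 4.3179, 4.5841, 3.9960]

First-step conditioning: h[0] = 0; for i ≠ 0, h[i] = 1 + Σ_k P[i][k]·h[k].
  h[1] = 1 + 1/6·h[1] + 1/12·h[2] + 1/12·h[3] + 1/12·h[4] + 5/12·h[5]
  h[2] = 1 + 1/6·h[1] + 1/6·h[2] + 1/6·h[3] + 1/6·h[4] + 1/6·h[5]
  h[3] = 1 + 1/3·h[1] + 1/12·h[2] + 1/12·h[3] + 1/12·h[4] + 1/6·h[5]
  h[4] = 1 + 1/6·h[1] + 1/12·h[2] + 1/6·h[3] + 1/12·h[4] + 1/3·h[5]
  h[5] = 1 + 1/4·h[1] + 1/6·h[2] + 1/12·h[3] + 1/12·h[4] + 1/12·h[5]
Solving the 5×5 linear system over states ≠ 0 gives exactly h = [0, 154962/34003, 159510/34003, 146820/34003, 155874/34003, 135876/34003] (h[0] = 0 is the target).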